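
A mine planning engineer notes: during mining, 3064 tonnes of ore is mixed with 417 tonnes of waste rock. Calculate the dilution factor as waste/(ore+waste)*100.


Total material = ore + waste
= 3064 + 417 = 3481 tonnes
Dilution = waste / total * 100
= 417 / 3481 * 100
= 0.1197931629 * 100
= 11.9793%

11.9793%


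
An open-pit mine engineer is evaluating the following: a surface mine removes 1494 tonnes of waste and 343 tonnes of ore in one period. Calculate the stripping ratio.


4.3557

Stripping ratio = waste tonnage / ore tonnage
= 1494 / 343
= 4.3557


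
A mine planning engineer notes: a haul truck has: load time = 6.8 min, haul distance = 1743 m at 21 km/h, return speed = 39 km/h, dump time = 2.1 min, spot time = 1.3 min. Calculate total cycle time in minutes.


Convert haul speed to m/min: 21 * 1000/60 = 350 m/min
Haul time = 1743 / 350 = 4.98 min
Convert return speed to m/min: 39 * 1000/60 = 650 m/min
Return time = 1743 / 650 = 2.681538462 min
Total cycle time:
= 6.8 + 4.98 + 2.1 + 2.681538462 + 1.3
= 17.8615 min

17.8615 min


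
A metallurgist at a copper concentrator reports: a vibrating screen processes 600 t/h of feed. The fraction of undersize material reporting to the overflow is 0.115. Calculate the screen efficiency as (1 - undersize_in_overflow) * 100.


88.5%

Screen efficiency = (1 - fraction of undersize in overflow) * 100
= (1 - 0.115) * 100
= 0.885 * 100
= 88.5%


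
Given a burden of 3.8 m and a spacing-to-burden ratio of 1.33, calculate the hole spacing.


Spacing = burden * ratio
= 3.8 * 1.33
= 5.054 m

5.054 m


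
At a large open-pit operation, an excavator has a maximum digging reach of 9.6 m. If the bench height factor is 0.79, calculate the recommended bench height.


Bench height = reach * factor
= 9.6 * 0.79
= 7.584 m

7.584 m


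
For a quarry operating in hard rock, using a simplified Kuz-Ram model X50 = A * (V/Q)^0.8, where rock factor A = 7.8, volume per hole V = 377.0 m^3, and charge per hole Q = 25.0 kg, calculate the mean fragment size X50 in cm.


Compute V/Q:
V/Q = 377.0 / 25.0 = 15.08
Raise to the power 0.8:
(V/Q)^0.8 = 15.08^0.8 = 8.764377459
Multiply by A:
X50 = 7.8 * 8.764377459
= 68.3621 cm

68.3621 cm


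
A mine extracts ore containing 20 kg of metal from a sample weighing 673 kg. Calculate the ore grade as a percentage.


2.9718%

Ore grade = (metal mass / ore mass) * 100
= (20 / 673) * 100
= 0.02971768202 * 100
= 2.9718%


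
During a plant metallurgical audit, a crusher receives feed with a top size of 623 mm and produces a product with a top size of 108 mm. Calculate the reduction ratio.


Reduction ratio = feed size / product size
= 623 / 108
= 5.7685

5.7685


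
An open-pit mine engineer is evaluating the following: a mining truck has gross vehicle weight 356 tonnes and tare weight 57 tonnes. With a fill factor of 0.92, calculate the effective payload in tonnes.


275.08 tonnes

Maximum payload = gross - tare
= 356 - 57 = 299 tonnes
Effective payload = max payload * fill factor
= 299 * 0.92
= 275.08 tonnes


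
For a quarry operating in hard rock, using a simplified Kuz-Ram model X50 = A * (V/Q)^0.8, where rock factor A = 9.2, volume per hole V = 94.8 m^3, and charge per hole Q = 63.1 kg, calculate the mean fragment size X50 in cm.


Compute V/Q:
V/Q = 94.8 / 63.1 = 1.502377179
Raise to the power 0.8:
(V/Q)^0.8 = 1.502377179^0.8 = 1.384915202
Multiply by A:
X50 = 9.2 * 1.384915202
= 12.7412 cm

12.7412 cm


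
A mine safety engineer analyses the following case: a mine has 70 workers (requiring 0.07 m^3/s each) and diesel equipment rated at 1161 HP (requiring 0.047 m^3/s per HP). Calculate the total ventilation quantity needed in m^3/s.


59.467 m^3/s

Airflow for workers:
Q_people = 70 * 0.07 = 4.9 m^3/s
Airflow for diesel equipment:
Q_diesel = 1161 * 0.047 = 54.567 m^3/s
Total ventilation:
Q_total = 4.9 + 54.567
= 59.467 m^3/s


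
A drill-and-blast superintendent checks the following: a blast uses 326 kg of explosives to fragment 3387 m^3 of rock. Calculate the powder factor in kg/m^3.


Powder factor = explosive mass / rock volume
= 326 / 3387
= 0.0963 kg/m^3

0.0963 kg/m^3


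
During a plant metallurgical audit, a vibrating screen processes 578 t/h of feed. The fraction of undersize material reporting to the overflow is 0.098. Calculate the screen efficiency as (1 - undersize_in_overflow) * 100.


90.2%

Screen efficiency = (1 - fraction of undersize in overflow) * 100
= (1 - 0.098) * 100
= 0.902 * 100
= 90.2%


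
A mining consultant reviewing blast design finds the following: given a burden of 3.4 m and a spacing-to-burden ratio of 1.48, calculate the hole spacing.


5.032 m

Spacing = burden * ratio
= 3.4 * 1.48
= 5.032 m


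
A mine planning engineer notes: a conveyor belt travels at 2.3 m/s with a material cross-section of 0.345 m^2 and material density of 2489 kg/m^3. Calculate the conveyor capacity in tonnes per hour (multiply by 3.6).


7110.0774 t/h

Volumetric flow = speed * area
= 2.3 * 0.345 = 0.7935 m^3/s
Mass flow = volumetric * density
= 0.7935 * 2489 = 1975.0215 kg/s
Convert to t/h: multiply by 3.6
Capacity = 1975.0215 * 3.6
= 7110.0774 t/h


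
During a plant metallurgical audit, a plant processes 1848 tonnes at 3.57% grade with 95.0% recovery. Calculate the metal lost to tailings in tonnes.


3.2987 tonnes

Total metal in feed:
= 1848 * 3.57 / 100 = 65.9736 tonnes
Metal recovered:
= 65.9736 * 95.0 / 100 = 62.67492 tonnes
Metal lost to tailings:
= 65.9736 - 62.67492
= 3.2987 tonnes


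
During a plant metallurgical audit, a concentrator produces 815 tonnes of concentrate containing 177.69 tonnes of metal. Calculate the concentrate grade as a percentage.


21.8025%

Grade = (metal in concentrate / concentrate mass) * 100
= (177.69 / 815) * 100
= 0.2180245399 * 100
= 21.8025%


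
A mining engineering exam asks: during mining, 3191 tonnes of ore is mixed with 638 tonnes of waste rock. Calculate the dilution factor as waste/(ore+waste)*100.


Total material = ore + waste
= 3191 + 638 = 3829 tonnes
Dilution = waste / total * 100
= 638 / 3829 * 100
= 0.1666231392 * 100
= 16.6623%

16.6623%


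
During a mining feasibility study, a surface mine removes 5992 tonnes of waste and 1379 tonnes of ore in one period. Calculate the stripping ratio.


Stripping ratio = waste tonnage / ore tonnage
= 5992 / 1379
= 4.3452

4.3452


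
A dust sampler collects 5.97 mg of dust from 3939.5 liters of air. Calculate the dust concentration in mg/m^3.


1.5154 mg/m^3

Convert liters to m^3: 1 m^3 = 1000 L
Concentration = mass / volume * 1000
= 5.97 / 3939.5 * 1000
= 0.001515420739 * 1000
= 1.5154 mg/m^3


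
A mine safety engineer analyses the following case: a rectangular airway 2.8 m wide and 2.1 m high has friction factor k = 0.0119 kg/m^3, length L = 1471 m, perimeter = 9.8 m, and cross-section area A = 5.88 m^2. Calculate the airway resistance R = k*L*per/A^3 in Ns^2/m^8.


0.8438 Ns^2/m^8

Compute the numerator:
k * L * per = 0.0119 * 1471 * 9.8
= 171.54802
Compute the denominator:
A^3 = 5.88^3 = 203.297472
Resistance:
R = 171.54802 / 203.297472
= 0.8438 Ns^2/m^8


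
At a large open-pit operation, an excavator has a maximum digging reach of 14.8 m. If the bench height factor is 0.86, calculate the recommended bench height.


12.728 m

Bench height = reach * factor
= 14.8 * 0.86
= 12.728 m


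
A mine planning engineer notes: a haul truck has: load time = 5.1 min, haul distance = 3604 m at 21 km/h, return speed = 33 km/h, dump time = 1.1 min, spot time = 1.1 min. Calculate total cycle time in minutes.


24.1499 min

Convert haul speed to m/min: 21 * 1000/60 = 350 m/min
Haul time = 3604 / 350 = 10.29714286 min
Convert return speed to m/min: 33 * 1000/60 = 550 m/min
Return time = 3604 / 550 = 6.552727273 min
Total cycle time:
= 5.1 + 10.29714286 + 1.1 + 6.552727273 + 1.1
= 24.1499 min


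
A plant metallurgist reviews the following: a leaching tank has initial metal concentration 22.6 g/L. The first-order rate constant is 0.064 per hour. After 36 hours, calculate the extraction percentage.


90.0141%

Compute the exponent:
-k * t = -0.064 * 36 = -2.304
Remaining concentration:
C = 22.6 * exp(-2.304)
= 22.6 * 0.09985860935
= 2.256804571 g/L
Extracted = 22.6 - 2.256804571 = 20.34319543 g/L
Extraction % = 20.34319543 / 22.6 * 100
= 90.0141%


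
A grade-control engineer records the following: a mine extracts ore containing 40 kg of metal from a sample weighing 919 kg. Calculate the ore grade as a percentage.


4.3526%

Ore grade = (metal mass / ore mass) * 100
= (40 / 919) * 100
= 0.04352557127 * 100
= 4.3526%


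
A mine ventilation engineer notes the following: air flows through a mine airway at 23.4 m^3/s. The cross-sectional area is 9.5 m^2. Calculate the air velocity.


Velocity = flow rate / cross-sectional area
= 23.4 / 9.5
= 2.4632 m/s

2.4632 m/s


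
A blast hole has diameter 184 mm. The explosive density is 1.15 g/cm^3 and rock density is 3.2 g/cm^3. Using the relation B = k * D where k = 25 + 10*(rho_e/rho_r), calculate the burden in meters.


First, compute k:
rho_e / rho_r = 1.15 / 3.2 = 0.359375
k = 25 + 10 * 0.359375 = 28.59375
Then, compute burden:
B = k * D / 1000 = 28.59375 * 184 / 1000
= 5261.25 / 1000
= 5.2613 m

5.2613 m


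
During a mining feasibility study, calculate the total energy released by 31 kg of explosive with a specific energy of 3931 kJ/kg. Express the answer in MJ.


Energy = mass * specific_energy / 1000
= 31 * 3931 / 1000
= 121861 / 1000
= 121.861 MJ

121.861 MJ


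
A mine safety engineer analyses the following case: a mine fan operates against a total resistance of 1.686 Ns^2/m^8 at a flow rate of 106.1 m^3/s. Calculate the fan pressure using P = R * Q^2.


Compute Q^2:
Q^2 = 106.1^2 = 11257.21
Compute pressure:
P = R * Q^2 = 1.686 * 11257.21
= 18979.6561 Pa

18979.6561 Pa


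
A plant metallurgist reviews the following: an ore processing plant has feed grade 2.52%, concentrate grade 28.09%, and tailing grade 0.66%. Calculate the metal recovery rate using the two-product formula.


75.5855%

Using the two-product formula:
R = 100 * c * (f - t) / (f * (c - t))
Numerator = 100 * 28.09 * (2.52 - 0.66)
= 100 * 28.09 * 1.86
= 5224.74
Denominator = 2.52 * (28.09 - 0.66)
= 2.52 * 27.43
= 69.1236
R = 5224.74 / 69.1236
= 75.5855%


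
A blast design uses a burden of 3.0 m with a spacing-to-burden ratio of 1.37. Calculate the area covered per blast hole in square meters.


12.33 m^2

First, find the spacing:
Spacing = burden * ratio = 3.0 * 1.37
= 4.11 m
Then, calculate the area:
Area = burden * spacing = 3.0 * 4.11
= 12.33 m^2


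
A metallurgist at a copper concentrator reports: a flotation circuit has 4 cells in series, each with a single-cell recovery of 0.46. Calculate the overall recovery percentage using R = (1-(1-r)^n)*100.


Complement of single-cell recovery:
1 - r = 1 - 0.46 = 0.54
Raise to power n:
(1 - r)^4 = 0.54^4 = 0.08503056
Overall recovery:
R = (1 - 0.08503056) * 100
= 91.4969%

91.4969%


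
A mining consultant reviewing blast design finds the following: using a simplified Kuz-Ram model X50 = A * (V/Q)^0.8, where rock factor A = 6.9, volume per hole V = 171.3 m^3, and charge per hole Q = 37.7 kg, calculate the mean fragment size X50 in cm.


23.1623 cm

Compute V/Q:
V/Q = 171.3 / 37.7 = 4.543766578
Raise to the power 0.8:
(V/Q)^0.8 = 4.543766578^0.8 = 3.356856762
Multiply by A:
X50 = 6.9 * 3.356856762
= 23.1623 cm


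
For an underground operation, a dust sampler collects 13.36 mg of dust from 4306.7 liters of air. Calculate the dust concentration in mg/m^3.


Convert liters to m^3: 1 m^3 = 1000 L
Concentration = mass / volume * 1000
= 13.36 / 4306.7 * 1000
= 0.003102143172 * 1000
= 3.1021 mg/m^3

3.1021 mg/m^3


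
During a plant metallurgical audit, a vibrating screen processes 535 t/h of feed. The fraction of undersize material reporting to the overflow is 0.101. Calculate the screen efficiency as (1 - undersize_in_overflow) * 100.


89.9%

Screen efficiency = (1 - fraction of undersize in overflow) * 100
= (1 - 0.101) * 100
= 0.899 * 100
= 89.9%


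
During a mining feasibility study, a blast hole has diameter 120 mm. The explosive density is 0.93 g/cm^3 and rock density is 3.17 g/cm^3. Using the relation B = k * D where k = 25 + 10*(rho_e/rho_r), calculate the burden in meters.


First, compute k:
rho_e / rho_r = 0.93 / 3.17 = 0.2933753943
k = 25 + 10 * 0.2933753943 = 27.93375394
Then, compute burden:
B = k * D / 1000 = 27.93375394 * 120 / 1000
= 3352.050473 / 1000
= 3.3521 m

3.3521 m


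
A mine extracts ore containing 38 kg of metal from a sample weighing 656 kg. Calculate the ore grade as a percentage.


Ore grade = (metal mass / ore mass) * 100
= (38 / 656) * 100
= 0.05792682927 * 100
= 5.7927%

5.7927%


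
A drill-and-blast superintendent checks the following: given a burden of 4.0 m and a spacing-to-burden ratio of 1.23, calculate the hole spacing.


4.92 m

Spacing = burden * ratio
= 4.0 * 1.23
= 4.92 m


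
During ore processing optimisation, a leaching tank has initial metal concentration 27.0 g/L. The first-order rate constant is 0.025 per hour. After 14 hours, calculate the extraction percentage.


29.5312%

Compute the exponent:
-k * t = -0.025 * 14 = -0.35
Remaining concentration:
C = 27.0 * exp(-0.35)
= 27.0 * 0.7046880897
= 19.02657842 g/L
Extracted = 27.0 - 19.02657842 = 7.973421578 g/L
Extraction % = 7.973421578 / 27.0 * 100
= 29.5312%


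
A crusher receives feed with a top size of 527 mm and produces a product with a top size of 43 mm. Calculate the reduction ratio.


Reduction ratio = feed size / product size
= 527 / 43
= 12.2558

12.2558


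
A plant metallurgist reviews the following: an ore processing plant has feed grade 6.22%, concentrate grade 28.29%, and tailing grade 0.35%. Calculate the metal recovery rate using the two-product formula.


95.5552%

Using the two-product formula:
R = 100 * c * (f - t) / (f * (c - t))
Numerator = 100 * 28.29 * (6.22 - 0.35)
= 100 * 28.29 * 5.87
= 16606.23
Denominator = 6.22 * (28.29 - 0.35)
= 6.22 * 27.94
= 173.7868
R = 16606.23 / 173.7868
= 95.5552%


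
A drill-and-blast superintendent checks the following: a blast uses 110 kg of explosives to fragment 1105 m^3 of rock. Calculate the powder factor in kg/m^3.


0.0995 kg/m^3

Powder factor = explosive mass / rock volume
= 110 / 1105
= 0.0995 kg/m^3


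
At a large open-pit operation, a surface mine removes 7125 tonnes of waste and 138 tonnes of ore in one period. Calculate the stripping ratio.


51.6304

Stripping ratio = waste tonnage / ore tonnage
= 7125 / 138
= 51.6304


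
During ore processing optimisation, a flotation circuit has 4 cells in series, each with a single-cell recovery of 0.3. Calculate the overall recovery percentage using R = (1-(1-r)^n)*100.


75.99%

Complement of single-cell recovery:
1 - r = 1 - 0.3 = 0.7
Raise to power n:
(1 - r)^4 = 0.7^4 = 0.2401
Overall recovery:
R = (1 - 0.2401) * 100
= 75.99%


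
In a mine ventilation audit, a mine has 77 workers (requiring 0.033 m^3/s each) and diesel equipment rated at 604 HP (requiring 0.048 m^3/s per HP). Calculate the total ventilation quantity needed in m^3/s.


31.533 m^3/s

Airflow for workers:
Q_people = 77 * 0.033 = 2.541 m^3/s
Airflow for diesel equipment:
Q_diesel = 604 * 0.048 = 28.992 m^3/s
Total ventilation:
Q_total = 2.541 + 28.992
= 31.533 m^3/s


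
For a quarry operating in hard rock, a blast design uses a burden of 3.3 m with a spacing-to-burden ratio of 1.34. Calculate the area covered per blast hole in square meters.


14.5926 m^2

First, find the spacing:
Spacing = burden * ratio = 3.3 * 1.34
= 4.422 m
Then, calculate the area:
Area = burden * spacing = 3.3 * 4.422
= 14.5926 m^2


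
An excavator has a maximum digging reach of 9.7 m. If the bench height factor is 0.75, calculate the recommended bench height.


Bench height = reach * factor
= 9.7 * 0.75
= 7.275 m

7.275 m


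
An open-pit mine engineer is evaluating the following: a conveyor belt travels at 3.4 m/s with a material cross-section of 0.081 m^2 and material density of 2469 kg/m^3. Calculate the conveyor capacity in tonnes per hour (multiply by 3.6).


Volumetric flow = speed * area
= 3.4 * 0.081 = 0.2754 m^3/s
Mass flow = volumetric * density
= 0.2754 * 2469 = 679.9626 kg/s
Convert to t/h: multiply by 3.6
Capacity = 679.9626 * 3.6
= 2447.8654 t/h

2447.8654 t/h


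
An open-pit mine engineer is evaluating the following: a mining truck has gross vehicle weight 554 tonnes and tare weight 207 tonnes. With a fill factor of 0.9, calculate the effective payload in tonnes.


Maximum payload = gross - tare
= 554 - 207 = 347 tonnes
Effective payload = max payload * fill factor
= 347 * 0.9
= 312.3 tonnes

312.3 tonnes


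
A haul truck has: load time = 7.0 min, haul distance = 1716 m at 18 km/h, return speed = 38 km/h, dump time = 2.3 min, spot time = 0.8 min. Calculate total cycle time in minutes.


18.5295 min

Convert haul speed to m/min: 18 * 1000/60 = 300 m/min
Haul time = 1716 / 300 = 5.72 min
Convert return speed to m/min: 38 * 1000/60 = 633.3333333 m/min
Return time = 1716 / 633.3333333 = 2.709473684 min
Total cycle time:
= 7.0 + 5.72 + 2.3 + 2.709473684 + 0.8
= 18.5295 min


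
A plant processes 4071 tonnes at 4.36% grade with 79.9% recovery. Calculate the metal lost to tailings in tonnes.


35.6766 tonnes

Total metal in feed:
= 4071 * 4.36 / 100 = 177.4956 tonnes
Metal recovered:
= 177.4956 * 79.9 / 100 = 141.8189844 tonnes
Metal lost to tailings:
= 177.4956 - 141.8189844
= 35.6766 tonnes


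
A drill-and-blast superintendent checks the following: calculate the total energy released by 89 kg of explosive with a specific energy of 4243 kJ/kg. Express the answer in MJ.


377.627 MJ

Energy = mass * specific_energy / 1000
= 89 * 4243 / 1000
= 377627 / 1000
= 377.627 MJ


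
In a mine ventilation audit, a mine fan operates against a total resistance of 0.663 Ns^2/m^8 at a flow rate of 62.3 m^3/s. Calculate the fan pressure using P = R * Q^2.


2573.2953 Pa

Compute Q^2:
Q^2 = 62.3^2 = 3881.29
Compute pressure:
P = R * Q^2 = 0.663 * 3881.29
= 2573.2953 Pa


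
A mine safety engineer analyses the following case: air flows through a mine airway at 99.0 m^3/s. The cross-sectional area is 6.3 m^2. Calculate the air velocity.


15.7143 m/s

Velocity = flow rate / cross-sectional area
= 99.0 / 6.3
= 15.7143 m/s


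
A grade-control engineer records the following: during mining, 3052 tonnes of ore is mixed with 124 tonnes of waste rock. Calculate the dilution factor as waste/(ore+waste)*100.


3.9043%

Total material = ore + waste
= 3052 + 124 = 3176 tonnes
Dilution = waste / total * 100
= 124 / 3176 * 100
= 0.03904282116 * 100
= 3.9043%


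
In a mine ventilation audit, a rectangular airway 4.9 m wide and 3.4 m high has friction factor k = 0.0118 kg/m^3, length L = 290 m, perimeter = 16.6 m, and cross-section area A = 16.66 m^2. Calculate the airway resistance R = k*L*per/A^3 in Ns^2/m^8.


Compute the numerator:
k * L * per = 0.0118 * 290 * 16.6
= 56.8052
Compute the denominator:
A^3 = 16.66^3 = 4624.076296
Resistance:
R = 56.8052 / 4624.076296
= 0.0123 Ns^2/m^8

0.0123 Ns^2/m^8


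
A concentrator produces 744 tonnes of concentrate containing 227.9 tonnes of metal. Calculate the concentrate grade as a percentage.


Grade = (metal in concentrate / concentrate mass) * 100
= (227.9 / 744) * 100
= 0.3063172043 * 100
= 30.6317%

30.6317%


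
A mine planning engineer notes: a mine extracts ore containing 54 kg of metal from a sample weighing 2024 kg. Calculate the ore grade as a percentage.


2.668%

Ore grade = (metal mass / ore mass) * 100
= (54 / 2024) * 100
= 0.0266798419 * 100
= 2.668%


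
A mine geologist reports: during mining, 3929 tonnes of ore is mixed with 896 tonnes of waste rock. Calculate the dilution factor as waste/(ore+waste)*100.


18.5699%

Total material = ore + waste
= 3929 + 896 = 4825 tonnes
Dilution = waste / total * 100
= 896 / 4825 * 100
= 0.1856994819 * 100
= 18.5699%


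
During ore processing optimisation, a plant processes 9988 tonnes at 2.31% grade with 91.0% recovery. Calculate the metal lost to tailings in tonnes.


20.7651 tonnes

Total metal in feed:
= 9988 * 2.31 / 100 = 230.7228 tonnes
Metal recovered:
= 230.7228 * 91.0 / 100 = 209.957748 tonnes
Metal lost to tailings:
= 230.7228 - 209.957748
= 20.7651 tonnes


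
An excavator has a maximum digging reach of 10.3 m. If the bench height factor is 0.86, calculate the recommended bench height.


8.858 m

Bench height = reach * factor
= 10.3 * 0.86
= 8.858 m


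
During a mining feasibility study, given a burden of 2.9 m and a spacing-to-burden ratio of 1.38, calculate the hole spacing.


4.002 m

Spacing = burden * ratio
= 2.9 * 1.38
= 4.002 m


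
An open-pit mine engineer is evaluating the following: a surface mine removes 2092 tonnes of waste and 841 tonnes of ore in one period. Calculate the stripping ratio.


2.4875

Stripping ratio = waste tonnage / ore tonnage
= 2092 / 841
= 2.4875


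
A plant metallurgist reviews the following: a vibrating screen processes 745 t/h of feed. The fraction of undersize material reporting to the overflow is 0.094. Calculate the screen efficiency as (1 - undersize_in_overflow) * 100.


90.6%

Screen efficiency = (1 - fraction of undersize in overflow) * 100
= (1 - 0.094) * 100
= 0.906 * 100
= 90.6%


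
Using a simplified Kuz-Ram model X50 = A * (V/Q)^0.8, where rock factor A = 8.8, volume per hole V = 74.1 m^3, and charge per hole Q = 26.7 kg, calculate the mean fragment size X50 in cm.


Compute V/Q:
V/Q = 74.1 / 26.7 = 2.775280899
Raise to the power 0.8:
(V/Q)^0.8 = 2.775280899^0.8 = 2.262796807
Multiply by A:
X50 = 8.8 * 2.262796807
= 19.9126 cm

19.9126 cm


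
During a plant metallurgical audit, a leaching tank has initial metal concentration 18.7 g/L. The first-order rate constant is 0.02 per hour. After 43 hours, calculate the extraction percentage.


57.6838%

Compute the exponent:
-k * t = -0.02 * 43 = -0.86
Remaining concentration:
C = 18.7 * exp(-0.86)
= 18.7 * 0.4231620823
= 7.913130939 g/L
Extracted = 18.7 - 7.913130939 = 10.78686906 g/L
Extraction % = 10.78686906 / 18.7 * 100
= 57.6838%


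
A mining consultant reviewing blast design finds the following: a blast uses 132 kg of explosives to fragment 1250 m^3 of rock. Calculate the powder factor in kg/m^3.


Powder factor = explosive mass / rock volume
= 132 / 1250
= 0.1056 kg/m^3

0.1056 kg/m^3


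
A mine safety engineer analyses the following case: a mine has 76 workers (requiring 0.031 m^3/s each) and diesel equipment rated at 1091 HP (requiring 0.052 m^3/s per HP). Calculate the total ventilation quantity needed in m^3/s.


59.088 m^3/s

Airflow for workers:
Q_people = 76 * 0.031 = 2.356 m^3/s
Airflow for diesel equipment:
Q_diesel = 1091 * 0.052 = 56.732 m^3/s
Total ventilation:
Q_total = 2.356 + 56.732
= 59.088 m^3/s


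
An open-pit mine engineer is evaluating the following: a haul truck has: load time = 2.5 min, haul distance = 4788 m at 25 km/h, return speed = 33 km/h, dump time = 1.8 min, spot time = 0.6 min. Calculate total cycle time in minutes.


25.0967 min

Convert haul speed to m/min: 25 * 1000/60 = 416.6666667 m/min
Haul time = 4788 / 416.6666667 = 11.4912 min
Convert return speed to m/min: 33 * 1000/60 = 550 m/min
Return time = 4788 / 550 = 8.705454545 min
Total cycle time:
= 2.5 + 11.4912 + 1.8 + 8.705454545 + 0.6
= 25.0967 min


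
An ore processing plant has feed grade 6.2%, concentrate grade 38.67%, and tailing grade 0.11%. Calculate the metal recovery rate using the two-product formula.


Using the two-product formula:
R = 100 * c * (f - t) / (f * (c - t))
Numerator = 100 * 38.67 * (6.2 - 0.11)
= 100 * 38.67 * 6.09
= 23550.03
Denominator = 6.2 * (38.67 - 0.11)
= 6.2 * 38.56
= 239.072
R = 23550.03 / 239.072
= 98.506%

98.506%


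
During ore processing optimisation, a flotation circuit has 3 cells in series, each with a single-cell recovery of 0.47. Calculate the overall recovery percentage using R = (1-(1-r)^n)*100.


Complement of single-cell recovery:
1 - r = 1 - 0.47 = 0.53
Raise to power n:
(1 - r)^3 = 0.53^3 = 0.148877
Overall recovery:
R = (1 - 0.148877) * 100
= 85.1123%

85.1123%


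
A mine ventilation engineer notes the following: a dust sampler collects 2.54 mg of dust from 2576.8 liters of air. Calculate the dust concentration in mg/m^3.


0.9857 mg/m^3

Convert liters to m^3: 1 m^3 = 1000 L
Concentration = mass / volume * 1000
= 2.54 / 2576.8 * 1000
= 0.0009857187209 * 1000
= 0.9857 mg/m^3


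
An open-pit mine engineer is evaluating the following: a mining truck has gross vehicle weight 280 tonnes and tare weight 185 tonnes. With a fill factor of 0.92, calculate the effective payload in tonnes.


87.4 tonnes

Maximum payload = gross - tare
= 280 - 185 = 95 tonnes
Effective payload = max payload * fill factor
= 95 * 0.92
= 87.4 tonnes


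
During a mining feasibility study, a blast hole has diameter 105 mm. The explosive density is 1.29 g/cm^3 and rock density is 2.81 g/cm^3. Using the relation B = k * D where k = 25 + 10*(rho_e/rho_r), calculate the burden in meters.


First, compute k:
rho_e / rho_r = 1.29 / 2.81 = 0.4590747331
k = 25 + 10 * 0.4590747331 = 29.59074733
Then, compute burden:
B = k * D / 1000 = 29.59074733 * 105 / 1000
= 3107.02847 / 1000
= 3.107 m

3.107 m


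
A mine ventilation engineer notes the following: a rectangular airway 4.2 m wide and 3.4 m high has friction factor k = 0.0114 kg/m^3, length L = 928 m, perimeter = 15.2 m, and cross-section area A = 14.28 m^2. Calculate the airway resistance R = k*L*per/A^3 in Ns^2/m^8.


0.0552 Ns^2/m^8

Compute the numerator:
k * L * per = 0.0114 * 928 * 15.2
= 160.80384
Compute the denominator:
A^3 = 14.28^3 = 2911.954752
Resistance:
R = 160.80384 / 2911.954752
= 0.0552 Ns^2/m^8


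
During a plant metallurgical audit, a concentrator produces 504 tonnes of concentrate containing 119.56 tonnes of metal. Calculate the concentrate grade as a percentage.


Grade = (metal in concentrate / concentrate mass) * 100
= (119.56 / 504) * 100
= 0.2372222222 * 100
= 23.7222%

23.7222%


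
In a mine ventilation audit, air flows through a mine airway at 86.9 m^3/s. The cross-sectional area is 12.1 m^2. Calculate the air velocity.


Velocity = flow rate / cross-sectional area
= 86.9 / 12.1
= 7.1818 m/s

7.1818 m/s


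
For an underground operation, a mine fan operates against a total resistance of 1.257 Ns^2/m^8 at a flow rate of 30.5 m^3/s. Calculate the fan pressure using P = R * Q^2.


1169.3243 Pa

Compute Q^2:
Q^2 = 30.5^2 = 930.25
Compute pressure:
P = R * Q^2 = 1.257 * 930.25
= 1169.3243 Pa


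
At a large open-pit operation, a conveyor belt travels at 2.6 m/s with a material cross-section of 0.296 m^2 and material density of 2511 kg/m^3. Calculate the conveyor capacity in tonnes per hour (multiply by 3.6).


6956.8762 t/h

Volumetric flow = speed * area
= 2.6 * 0.296 = 0.7696 m^3/s
Mass flow = volumetric * density
= 0.7696 * 2511 = 1932.4656 kg/s
Convert to t/h: multiply by 3.6
Capacity = 1932.4656 * 3.6
= 6956.8762 t/h


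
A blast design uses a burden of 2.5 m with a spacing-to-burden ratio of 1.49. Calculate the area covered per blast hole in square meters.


9.3125 m^2

First, find the spacing:
Spacing = burden * ratio = 2.5 * 1.49
= 3.725 m
Then, calculate the area:
Area = burden * spacing = 2.5 * 3.725
= 9.3125 m^2


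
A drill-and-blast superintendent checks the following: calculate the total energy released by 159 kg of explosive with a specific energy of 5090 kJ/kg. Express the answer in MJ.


Energy = mass * specific_energy / 1000
= 159 * 5090 / 1000
= 809310 / 1000
= 809.31 MJ

809.31 MJ


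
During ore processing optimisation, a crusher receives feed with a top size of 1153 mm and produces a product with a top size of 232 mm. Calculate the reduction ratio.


Reduction ratio = feed size / product size
= 1153 / 232
= 4.9698

4.9698


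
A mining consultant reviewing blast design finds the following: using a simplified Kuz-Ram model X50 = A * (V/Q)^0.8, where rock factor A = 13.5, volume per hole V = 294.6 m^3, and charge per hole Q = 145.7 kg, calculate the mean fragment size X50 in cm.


23.7111 cm

Compute V/Q:
V/Q = 294.6 / 145.7 = 2.021962938
Raise to the power 0.8:
(V/Q)^0.8 = 2.021962938^0.8 = 1.756380281
Multiply by A:
X50 = 13.5 * 1.756380281
= 23.7111 cm


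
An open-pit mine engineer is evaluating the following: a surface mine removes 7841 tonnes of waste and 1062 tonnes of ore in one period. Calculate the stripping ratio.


7.3832

Stripping ratio = waste tonnage / ore tonnage
= 7841 / 1062
= 7.3832


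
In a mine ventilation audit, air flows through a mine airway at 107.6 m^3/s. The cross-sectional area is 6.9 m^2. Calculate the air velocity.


Velocity = flow rate / cross-sectional area
= 107.6 / 6.9
= 15.5942 m/s

15.5942 m/s


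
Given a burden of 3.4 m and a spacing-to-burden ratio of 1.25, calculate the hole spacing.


4.25 m

Spacing = burden * ratio
= 3.4 * 1.25
= 4.25 m


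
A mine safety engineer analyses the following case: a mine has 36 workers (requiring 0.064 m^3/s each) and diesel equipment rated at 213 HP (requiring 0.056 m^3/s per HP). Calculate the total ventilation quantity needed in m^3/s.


Airflow for workers:
Q_people = 36 * 0.064 = 2.304 m^3/s
Airflow for diesel equipment:
Q_diesel = 213 * 0.056 = 11.928 m^3/s
Total ventilation:
Q_total = 2.304 + 11.928
= 14.232 m^3/s

14.232 m^3/s


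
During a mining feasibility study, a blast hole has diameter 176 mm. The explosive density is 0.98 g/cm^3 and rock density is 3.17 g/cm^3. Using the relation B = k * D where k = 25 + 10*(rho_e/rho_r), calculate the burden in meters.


4.9441 m

First, compute k:
rho_e / rho_r = 0.98 / 3.17 = 0.309148265
k = 25 + 10 * 0.309148265 = 28.09148265
Then, compute burden:
B = k * D / 1000 = 28.09148265 * 176 / 1000
= 4944.100946 / 1000
= 4.9441 m


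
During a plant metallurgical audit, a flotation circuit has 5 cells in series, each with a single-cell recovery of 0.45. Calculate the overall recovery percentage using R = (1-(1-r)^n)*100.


Complement of single-cell recovery:
1 - r = 1 - 0.45 = 0.55
Raise to power n:
(1 - r)^5 = 0.55^5 = 0.0503284375
Overall recovery:
R = (1 - 0.0503284375) * 100
= 94.9672%

94.9672%


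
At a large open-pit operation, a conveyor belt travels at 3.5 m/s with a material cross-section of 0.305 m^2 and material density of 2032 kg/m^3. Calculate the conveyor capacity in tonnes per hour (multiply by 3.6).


Volumetric flow = speed * area
= 3.5 * 0.305 = 1.0675 m^3/s
Mass flow = volumetric * density
= 1.0675 * 2032 = 2169.16 kg/s
Convert to t/h: multiply by 3.6
Capacity = 2169.16 * 3.6
= 7808.976 t/h

7808.976 t/h


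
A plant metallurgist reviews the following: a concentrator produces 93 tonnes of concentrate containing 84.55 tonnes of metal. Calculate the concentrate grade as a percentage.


90.914%

Grade = (metal in concentrate / concentrate mass) * 100
= (84.55 / 93) * 100
= 0.9091397849 * 100
= 90.914%


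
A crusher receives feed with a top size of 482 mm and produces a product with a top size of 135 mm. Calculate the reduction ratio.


3.5704

Reduction ratio = feed size / product size
= 482 / 135
= 3.5704


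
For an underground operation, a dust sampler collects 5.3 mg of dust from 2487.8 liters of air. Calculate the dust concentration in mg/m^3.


2.1304 mg/m^3

Convert liters to m^3: 1 m^3 = 1000 L
Concentration = mass / volume * 1000
= 5.3 / 2487.8 * 1000
= 0.002130396334 * 1000
= 2.1304 mg/m^3


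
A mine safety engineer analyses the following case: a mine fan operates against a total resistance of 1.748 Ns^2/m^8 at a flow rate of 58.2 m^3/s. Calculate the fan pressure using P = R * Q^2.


5920.8955 Pa

Compute Q^2:
Q^2 = 58.2^2 = 3387.24
Compute pressure:
P = R * Q^2 = 1.748 * 3387.24
= 5920.8955 Pa


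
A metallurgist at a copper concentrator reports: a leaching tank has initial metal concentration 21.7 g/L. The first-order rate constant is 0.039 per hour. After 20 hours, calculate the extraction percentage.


Compute the exponent:
-k * t = -0.039 * 20 = -0.78
Remaining concentration:
C = 21.7 * exp(-0.78)
= 21.7 * 0.4584060113
= 9.947410445 g/L
Extracted = 21.7 - 9.947410445 = 11.75258955 g/L
Extraction % = 11.75258955 / 21.7 * 100
= 54.1594%

54.1594%


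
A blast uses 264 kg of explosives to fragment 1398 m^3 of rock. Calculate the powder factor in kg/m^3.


0.1888 kg/m^3

Powder factor = explosive mass / rock volume
= 264 / 1398
= 0.1888 kg/m^3


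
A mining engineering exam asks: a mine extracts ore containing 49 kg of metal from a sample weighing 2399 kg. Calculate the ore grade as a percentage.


2.0425%

Ore grade = (metal mass / ore mass) * 100
= (49 / 2399) * 100
= 0.02042517716 * 100
= 2.0425%


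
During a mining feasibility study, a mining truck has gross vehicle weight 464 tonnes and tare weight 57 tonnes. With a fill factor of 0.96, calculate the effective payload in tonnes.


390.72 tonnes

Maximum payload = gross - tare
= 464 - 57 = 407 tonnes
Effective payload = max payload * fill factor
= 407 * 0.96
= 390.72 tonnes


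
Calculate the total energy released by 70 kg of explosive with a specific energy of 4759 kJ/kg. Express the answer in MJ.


333.13 MJ

Energy = mass * specific_energy / 1000
= 70 * 4759 / 1000
= 333130 / 1000
= 333.13 MJ


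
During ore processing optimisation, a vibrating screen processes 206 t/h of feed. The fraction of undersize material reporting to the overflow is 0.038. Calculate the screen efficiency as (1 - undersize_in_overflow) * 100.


96.2%

Screen efficiency = (1 - fraction of undersize in overflow) * 100
= (1 - 0.038) * 100
= 0.962 * 100
= 96.2%


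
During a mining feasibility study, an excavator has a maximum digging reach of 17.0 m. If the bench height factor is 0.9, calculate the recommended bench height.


15.3 m

Bench height = reach * factor
= 17.0 * 0.9
= 15.3 m


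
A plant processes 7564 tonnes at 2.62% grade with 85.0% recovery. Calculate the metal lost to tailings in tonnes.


Total metal in feed:
= 7564 * 2.62 / 100 = 198.1768 tonnes
Metal recovered:
= 198.1768 * 85.0 / 100 = 168.45028 tonnes
Metal lost to tailings:
= 198.1768 - 168.45028
= 29.7265 tonnes

29.7265 tonnes


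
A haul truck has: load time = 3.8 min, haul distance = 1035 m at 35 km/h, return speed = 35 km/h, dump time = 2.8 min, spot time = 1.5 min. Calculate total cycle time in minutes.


11.6486 min

Convert haul speed to m/min: 35 * 1000/60 = 583.3333333 m/min
Haul time = 1035 / 583.3333333 = 1.774285714 min
Convert return speed to m/min: 35 * 1000/60 = 583.3333333 m/min
Return time = 1035 / 583.3333333 = 1.774285714 min
Total cycle time:
= 3.8 + 1.774285714 + 2.8 + 1.774285714 + 1.5
= 11.6486 min


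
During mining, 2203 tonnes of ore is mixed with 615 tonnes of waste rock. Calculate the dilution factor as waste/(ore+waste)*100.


Total material = ore + waste
= 2203 + 615 = 2818 tonnes
Dilution = waste / total * 100
= 615 / 2818 * 100
= 0.2182398864 * 100
= 21.824%

21.824%


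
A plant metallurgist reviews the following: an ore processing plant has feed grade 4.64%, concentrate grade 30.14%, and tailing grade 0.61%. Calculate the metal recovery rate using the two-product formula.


Using the two-product formula:
R = 100 * c * (f - t) / (f * (c - t))
Numerator = 100 * 30.14 * (4.64 - 0.61)
= 100 * 30.14 * 4.03
= 12146.42
Denominator = 4.64 * (30.14 - 0.61)
= 4.64 * 29.53
= 137.0192
R = 12146.42 / 137.0192
= 88.6476%

88.6476%


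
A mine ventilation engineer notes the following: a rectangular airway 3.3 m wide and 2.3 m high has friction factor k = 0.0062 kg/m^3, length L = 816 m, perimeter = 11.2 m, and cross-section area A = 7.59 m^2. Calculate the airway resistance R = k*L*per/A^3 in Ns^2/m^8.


0.1296 Ns^2/m^8

Compute the numerator:
k * L * per = 0.0062 * 816 * 11.2
= 56.66304
Compute the denominator:
A^3 = 7.59^3 = 437.245479
Resistance:
R = 56.66304 / 437.245479
= 0.1296 Ns^2/m^8


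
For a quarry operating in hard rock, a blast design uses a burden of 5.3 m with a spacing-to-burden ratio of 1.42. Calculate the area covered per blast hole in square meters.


39.8878 m^2

First, find the spacing:
Spacing = burden * ratio = 5.3 * 1.42
= 7.526 m
Then, calculate the area:
Area = burden * spacing = 5.3 * 7.526
= 39.8878 m^2


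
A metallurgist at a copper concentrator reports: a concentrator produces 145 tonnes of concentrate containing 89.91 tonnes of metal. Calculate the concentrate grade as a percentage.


62.0069%

Grade = (metal in concentrate / concentrate mass) * 100
= (89.91 / 145) * 100
= 0.6200689655 * 100
= 62.0069%


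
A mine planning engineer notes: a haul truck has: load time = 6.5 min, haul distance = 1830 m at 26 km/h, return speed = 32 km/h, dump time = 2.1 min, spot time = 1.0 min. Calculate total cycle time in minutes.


Convert haul speed to m/min: 26 * 1000/60 = 433.3333333 m/min
Haul time = 1830 / 433.3333333 = 4.223076923 min
Convert return speed to m/min: 32 * 1000/60 = 533.3333333 m/min
Return time = 1830 / 533.3333333 = 3.43125 min
Total cycle time:
= 6.5 + 4.223076923 + 2.1 + 3.43125 + 1.0
= 17.2543 min

17.2543 min


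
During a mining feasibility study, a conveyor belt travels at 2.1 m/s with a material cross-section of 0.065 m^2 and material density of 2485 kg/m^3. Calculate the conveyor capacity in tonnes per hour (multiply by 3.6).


Volumetric flow = speed * area
= 2.1 * 0.065 = 0.1365 m^3/s
Mass flow = volumetric * density
= 0.1365 * 2485 = 339.2025 kg/s
Convert to t/h: multiply by 3.6
Capacity = 339.2025 * 3.6
= 1221.129 t/h

1221.129 t/h


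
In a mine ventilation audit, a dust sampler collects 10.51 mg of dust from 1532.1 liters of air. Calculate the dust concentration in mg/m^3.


6.8599 mg/m^3

Convert liters to m^3: 1 m^3 = 1000 L
Concentration = mass / volume * 1000
= 10.51 / 1532.1 * 1000
= 0.006859865544 * 1000
= 6.8599 mg/m^3


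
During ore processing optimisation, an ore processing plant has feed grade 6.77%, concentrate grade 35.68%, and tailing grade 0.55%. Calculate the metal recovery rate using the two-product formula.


Using the two-product formula:
R = 100 * c * (f - t) / (f * (c - t))
Numerator = 100 * 35.68 * (6.77 - 0.55)
= 100 * 35.68 * 6.22
= 22192.96
Denominator = 6.77 * (35.68 - 0.55)
= 6.77 * 35.13
= 237.8301
R = 22192.96 / 237.8301
= 93.3143%

93.3143%


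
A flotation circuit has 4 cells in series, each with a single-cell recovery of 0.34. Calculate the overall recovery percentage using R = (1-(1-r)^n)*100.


81.0253%

Complement of single-cell recovery:
1 - r = 1 - 0.34 = 0.66
Raise to power n:
(1 - r)^4 = 0.66^4 = 0.18974736
Overall recovery:
R = (1 - 0.18974736) * 100
= 81.0253%


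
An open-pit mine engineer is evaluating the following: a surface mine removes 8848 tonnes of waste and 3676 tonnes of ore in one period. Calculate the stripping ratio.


Stripping ratio = waste tonnage / ore tonnage
= 8848 / 3676
= 2.407

2.407


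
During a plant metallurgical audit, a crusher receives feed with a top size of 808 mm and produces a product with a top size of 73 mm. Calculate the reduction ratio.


11.0685

Reduction ratio = feed size / product size
= 808 / 73
= 11.0685


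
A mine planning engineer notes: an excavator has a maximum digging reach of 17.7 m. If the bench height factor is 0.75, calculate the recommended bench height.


13.275 m

Bench height = reach * factor
= 17.7 * 0.75
= 13.275 m


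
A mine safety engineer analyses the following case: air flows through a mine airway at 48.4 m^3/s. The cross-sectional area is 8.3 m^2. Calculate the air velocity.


Velocity = flow rate / cross-sectional area
= 48.4 / 8.3
= 5.8313 m/s

5.8313 m/s


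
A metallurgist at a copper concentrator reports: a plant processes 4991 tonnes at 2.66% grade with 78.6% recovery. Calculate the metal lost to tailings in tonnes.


28.4108 tonnes

Total metal in feed:
= 4991 * 2.66 / 100 = 132.7606 tonnes
Metal recovered:
= 132.7606 * 78.6 / 100 = 104.3498316 tonnes
Metal lost to tailings:
= 132.7606 - 104.3498316
= 28.4108 tonnes
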